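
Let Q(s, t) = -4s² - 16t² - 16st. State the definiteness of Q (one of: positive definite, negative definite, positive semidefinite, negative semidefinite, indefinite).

negative semidefinite

The associated matrix is A = [[-4, -8], [-8, -16]].
Applying the same elementary operations to the rows and columns of A produces a congruent diagonal matrix with entries -4, 0.
Counting signs: 1 negative, 1 zero.
Hence Q is negative semidefinite.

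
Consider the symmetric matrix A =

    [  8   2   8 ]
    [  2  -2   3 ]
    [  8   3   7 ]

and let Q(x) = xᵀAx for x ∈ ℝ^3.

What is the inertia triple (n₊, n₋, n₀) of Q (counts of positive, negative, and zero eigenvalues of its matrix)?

Symmetric row and column elimination reduces A to a congruent diagonal form with pivots 8, -5/2, -3/5.
That gives 1 positive, 2 negative pivots.

(1, 2, 0)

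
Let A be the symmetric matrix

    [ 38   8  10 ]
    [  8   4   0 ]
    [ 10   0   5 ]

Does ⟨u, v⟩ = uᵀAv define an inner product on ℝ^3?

Symmetric row and column elimination reduces A to a congruent diagonal form with pivots 38, 44/19, 5/11.
Counting signs: 3 positive.
Hence Q is positive definite.
⟨·,·⟩ is an inner product exactly when A is positive definite.

yes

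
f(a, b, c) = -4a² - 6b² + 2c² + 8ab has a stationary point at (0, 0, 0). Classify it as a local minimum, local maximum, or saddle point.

The Hessian at the origin is H = [[-8, 8, 0], [8, -12, 0], [0, 0, 4]].
Congruent diagonalization of H (simultaneous row and column reduction) yields pivots -8, -4, 4.
That gives 1 positive, 2 negative pivots.
H is indefinite, so the origin is a saddle point.

saddle point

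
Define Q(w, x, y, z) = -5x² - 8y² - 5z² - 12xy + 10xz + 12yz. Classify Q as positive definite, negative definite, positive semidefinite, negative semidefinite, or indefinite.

negative semidefinite

The symmetric matrix is A = [[0, 0, 0, 0], [0, -5, -6, 5], [0, -6, -8, 6], [0, 5, 6, -5]].
Applying the same elementary operations to the rows and columns of A produces a congruent diagonal matrix with entries 0, -5, -4/5, 0.
That gives 2 negative, 2 zero pivots.
Hence Q is negative semidefinite.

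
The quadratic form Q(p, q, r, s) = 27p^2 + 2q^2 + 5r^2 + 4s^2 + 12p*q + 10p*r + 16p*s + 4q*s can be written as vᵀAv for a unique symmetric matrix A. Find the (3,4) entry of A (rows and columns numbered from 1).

0

The coefficient of r·s in Q is 0. For a symmetric A this equals A[3,4] + A[4,3] = 2·A[3,4].
So A[3,4] = 0/2 = 0.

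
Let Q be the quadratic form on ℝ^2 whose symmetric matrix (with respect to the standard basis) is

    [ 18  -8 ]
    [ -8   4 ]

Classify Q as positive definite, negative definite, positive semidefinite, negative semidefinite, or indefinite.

Applying the same elementary operations to the rows and columns of A produces a congruent diagonal matrix with entries 18, 4/9.
That gives 2 positive pivots.
Hence Q is positive definite.

positive definite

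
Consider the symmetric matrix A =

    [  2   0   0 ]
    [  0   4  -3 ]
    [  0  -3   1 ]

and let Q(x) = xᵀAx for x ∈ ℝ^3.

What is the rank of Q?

3

Symmetric row and column elimination reduces A to a congruent diagonal form with pivots 2, 4, -5/4.
That gives 2 positive, 1 negative pivots.
The rank is the number of nonzero pivots: 3.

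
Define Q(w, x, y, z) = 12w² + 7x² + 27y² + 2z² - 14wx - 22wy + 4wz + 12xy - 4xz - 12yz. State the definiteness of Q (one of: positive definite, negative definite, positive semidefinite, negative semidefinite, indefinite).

The symmetric matrix of Q is A = [[12, -7, -11, 2], [-7, 7, 6, -2], [-11, 6, 27, -6], [2, -2, -6, 2]].
Leading principal minors: Δ_1 = 12, Δ_2 = 35, Δ_3 = 590, Δ_4 = 200.
All leading principal minors are positive, so by Sylvester's criterion Q is positive definite.

positive definite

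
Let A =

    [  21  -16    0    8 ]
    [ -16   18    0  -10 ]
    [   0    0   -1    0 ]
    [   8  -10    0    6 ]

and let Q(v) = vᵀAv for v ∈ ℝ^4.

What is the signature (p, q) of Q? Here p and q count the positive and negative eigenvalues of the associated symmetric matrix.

(3, 1)

An LDLᵀ factorisation of A has diagonal entries 21, 122/21, -1, 20/61.
Counting signs: 3 positive, 1 negative.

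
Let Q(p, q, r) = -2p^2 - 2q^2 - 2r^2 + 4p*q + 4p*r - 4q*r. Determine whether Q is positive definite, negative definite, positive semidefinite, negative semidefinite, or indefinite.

negative semidefinite

The associated matrix is A = [[-2, 2, 2], [2, -2, -2], [2, -2, -2]].
Row-reducing A symmetrically gives the diagonal entries -2, 0, 0.
So there are 1 negative, 2 zero pivots.
Hence Q is negative semidefinite.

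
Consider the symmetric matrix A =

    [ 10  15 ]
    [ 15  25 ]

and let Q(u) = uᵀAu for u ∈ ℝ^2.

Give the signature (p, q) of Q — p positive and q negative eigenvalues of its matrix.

(2, 0)

Applying the same elementary operations to the rows and columns of A produces a congruent diagonal matrix with entries 10, 5/2.
That gives 2 positive pivots.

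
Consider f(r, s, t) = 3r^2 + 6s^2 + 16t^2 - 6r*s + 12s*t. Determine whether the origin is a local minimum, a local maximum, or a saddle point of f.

local minimum

The Hessian at the origin is H = [[6, -6, 0], [-6, 12, 12], [0, 12, 32]].
Applying the same elementary operations to the rows and columns of H produces a congruent diagonal matrix with entries 6, 6, 8.
That gives 3 positive pivots.
H is positive definite, so the origin is a strict local minimum.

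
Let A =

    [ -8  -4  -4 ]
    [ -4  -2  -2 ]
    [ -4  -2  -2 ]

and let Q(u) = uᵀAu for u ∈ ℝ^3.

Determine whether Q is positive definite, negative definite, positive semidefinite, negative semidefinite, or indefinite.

Congruent diagonalization of A (simultaneous row and column reduction) yields pivots -8, 0, 0.
So there are 1 negative, 2 zero pivots.
Hence Q is negative semidefinite.

negative semidefinite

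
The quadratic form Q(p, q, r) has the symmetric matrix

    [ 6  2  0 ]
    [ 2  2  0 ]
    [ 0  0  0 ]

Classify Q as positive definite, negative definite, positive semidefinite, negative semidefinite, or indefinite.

Applying the same elementary operations to the rows and columns of A produces a congruent diagonal matrix with entries 6, 4/3, 0.
So there are 2 positive, 1 zero pivots.
Hence Q is positive semidefinite.

positive semidefinite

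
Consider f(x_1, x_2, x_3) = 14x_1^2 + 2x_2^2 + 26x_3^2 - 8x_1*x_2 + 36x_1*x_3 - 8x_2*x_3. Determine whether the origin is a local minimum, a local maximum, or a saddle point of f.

The Hessian at the origin is H = [[28, -8, 36], [-8, 4, -8], [36, -8, 52]].
Symmetric row and column elimination reduces H to a congruent diagonal form with pivots 28, 12/7, 8/3.
Counting signs: 3 positive.
H is positive definite, so the origin is a strict local minimum.

local minimum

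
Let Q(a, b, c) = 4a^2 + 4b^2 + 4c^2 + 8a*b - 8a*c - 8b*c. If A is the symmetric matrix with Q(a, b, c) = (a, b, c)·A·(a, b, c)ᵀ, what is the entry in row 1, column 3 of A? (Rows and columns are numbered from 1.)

-4

The coefficient of a·c in Q is -8. For a symmetric A this equals A[1,3] + A[3,1] = 2·A[1,3].
So A[1,3] = -8/2 = -4.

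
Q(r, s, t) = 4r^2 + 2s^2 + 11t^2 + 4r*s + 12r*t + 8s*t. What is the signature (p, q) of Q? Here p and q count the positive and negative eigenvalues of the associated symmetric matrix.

Write A = [[4, 2, 6], [2, 2, 4], [6, 4, 11]].
Symmetric row and column elimination reduces A to a congruent diagonal form with pivots 4, 1, 1.
So there are 3 positive pivots.

(3, 0)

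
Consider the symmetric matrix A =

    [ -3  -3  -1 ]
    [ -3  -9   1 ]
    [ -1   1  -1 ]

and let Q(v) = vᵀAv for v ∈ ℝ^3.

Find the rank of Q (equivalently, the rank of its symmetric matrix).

2

Row-reducing A symmetrically gives the diagonal entries -3, -6, 0.
That gives 2 negative, 1 zero pivots.
The rank is the number of nonzero pivots: 2.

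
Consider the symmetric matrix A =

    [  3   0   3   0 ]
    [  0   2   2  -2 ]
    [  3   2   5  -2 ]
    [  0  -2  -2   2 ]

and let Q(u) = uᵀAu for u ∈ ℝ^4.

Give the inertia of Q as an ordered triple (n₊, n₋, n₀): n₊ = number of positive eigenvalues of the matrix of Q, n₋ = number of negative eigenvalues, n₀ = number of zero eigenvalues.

(2, 0, 2)

Applying the same elementary operations to the rows and columns of A produces a congruent diagonal matrix with entries 3, 2, 0, 0.
So there are 2 positive, 2 zero pivots.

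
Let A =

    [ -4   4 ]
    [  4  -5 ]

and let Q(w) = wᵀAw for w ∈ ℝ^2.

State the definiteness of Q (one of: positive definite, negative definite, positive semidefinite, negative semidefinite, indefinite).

negative definite

For the 2×2 matrix [[-4, 4], [4, -5]]: det = -4·-5 − (4)² = 4, trace = -9.
det > 0 so both eigenvalues share the sign of the trace; trace = -9 < 0 ⇒ both negative.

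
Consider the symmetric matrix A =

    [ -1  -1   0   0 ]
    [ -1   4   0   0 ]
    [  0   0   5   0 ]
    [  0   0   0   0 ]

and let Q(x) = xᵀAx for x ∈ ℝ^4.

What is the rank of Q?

Row-reducing A symmetrically gives the diagonal entries -1, 5, 5, 0.
Counting signs: 2 positive, 1 negative, 1 zero.
The rank is the number of nonzero pivots: 3.

3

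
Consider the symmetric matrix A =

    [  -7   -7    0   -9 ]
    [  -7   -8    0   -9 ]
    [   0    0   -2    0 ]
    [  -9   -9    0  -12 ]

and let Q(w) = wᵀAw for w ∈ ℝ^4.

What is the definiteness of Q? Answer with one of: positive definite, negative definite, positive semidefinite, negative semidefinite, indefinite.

Leading principal minors: Δ_1 = -7, Δ_2 = 7, Δ_3 = -14, Δ_4 = 6.
The signs alternate starting with Δ_1 < 0, so by Sylvester's criterion Q is negative definite.

negative definite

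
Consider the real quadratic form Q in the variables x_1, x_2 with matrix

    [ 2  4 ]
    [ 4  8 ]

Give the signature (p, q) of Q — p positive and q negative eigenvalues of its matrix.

Applying the same elementary operations to the rows and columns of A produces a congruent diagonal matrix with entries 2, 0.
So there are 1 positive, 1 zero pivots.

(1, 0)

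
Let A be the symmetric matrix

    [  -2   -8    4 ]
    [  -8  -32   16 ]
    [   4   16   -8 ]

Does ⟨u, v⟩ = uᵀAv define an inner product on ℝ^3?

no

Congruent diagonalization of A (simultaneous row and column reduction) yields pivots -2, 0, 0.
So there are 1 negative, 2 zero pivots.
Hence Q is negative semidefinite.
⟨·,·⟩ is an inner product exactly when A is positive definite.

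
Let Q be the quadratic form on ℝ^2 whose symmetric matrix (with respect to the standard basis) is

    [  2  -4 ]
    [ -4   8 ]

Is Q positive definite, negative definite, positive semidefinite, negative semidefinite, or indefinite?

For the 2×2 matrix [[2, -4], [-4, 8]]: det = 2·8 − (-4)² = 0, trace = 10.
det = 0 so one eigenvalue is zero; the form is semidefinite with the sign of the trace.

positive semidefinite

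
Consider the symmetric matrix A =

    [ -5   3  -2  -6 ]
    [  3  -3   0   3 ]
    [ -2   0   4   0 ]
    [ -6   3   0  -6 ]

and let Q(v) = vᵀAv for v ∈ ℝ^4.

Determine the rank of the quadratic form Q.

3

Symmetric row and column elimination reduces A to a congruent diagonal form with pivots -5, -6/5, 6, 0.
Counting signs: 1 positive, 2 negative, 1 zero.
The rank is the number of nonzero pivots: 3.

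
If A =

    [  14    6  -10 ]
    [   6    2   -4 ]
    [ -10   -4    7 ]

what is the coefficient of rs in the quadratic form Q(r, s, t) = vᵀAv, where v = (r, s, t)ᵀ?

The coefficient of rs is A[1,2] + A[2,1] = 2·6 = 12.

12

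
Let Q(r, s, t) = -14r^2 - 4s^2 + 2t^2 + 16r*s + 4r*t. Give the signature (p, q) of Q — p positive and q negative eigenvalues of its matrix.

(1, 1)

The symmetric matrix is A = [[-14, 8, 2], [8, -4, 0], [2, 0, 2]].
Row-reducing A symmetrically gives the diagonal entries -14, 4/7, 0.
Counting signs: 1 positive, 1 negative, 1 zero.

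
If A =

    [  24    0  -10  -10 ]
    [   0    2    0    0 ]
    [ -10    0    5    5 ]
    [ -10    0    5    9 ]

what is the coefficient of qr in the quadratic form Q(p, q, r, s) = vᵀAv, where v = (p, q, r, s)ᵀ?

The coefficient of qr is A[2,3] + A[3,2] = 2·0 = 0.

0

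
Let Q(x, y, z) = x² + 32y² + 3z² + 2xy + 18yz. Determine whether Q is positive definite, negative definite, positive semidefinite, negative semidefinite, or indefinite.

positive definite

Write A = [[1, 1, 0], [1, 32, 9], [0, 9, 3]].
Applying the same elementary operations to the rows and columns of A produces a congruent diagonal matrix with entries 1, 31, 12/31.
Counting signs: 3 positive.
Hence Q is positive definite.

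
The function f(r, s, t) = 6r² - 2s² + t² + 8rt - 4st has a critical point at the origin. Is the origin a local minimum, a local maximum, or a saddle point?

The Hessian at the origin is H = [[12, 0, 8], [0, -4, -4], [8, -4, 2]].
Congruent diagonalization of H (simultaneous row and column reduction) yields pivots 12, -4, 2/3.
Counting signs: 2 positive, 1 negative.
H is indefinite, so the origin is a saddle point.

saddle point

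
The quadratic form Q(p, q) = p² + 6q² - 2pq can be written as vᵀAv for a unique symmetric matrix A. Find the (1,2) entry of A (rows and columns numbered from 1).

The coefficient of p·q in Q is -2. For a symmetric A this equals A[1,2] + A[2,1] = 2·A[1,2].
So A[1,2] = -2/2 = -1.

-1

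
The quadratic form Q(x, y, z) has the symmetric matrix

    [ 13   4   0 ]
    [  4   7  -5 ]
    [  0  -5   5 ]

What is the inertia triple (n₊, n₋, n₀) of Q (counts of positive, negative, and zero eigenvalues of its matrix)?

Congruent diagonalization of A (simultaneous row and column reduction) yields pivots 13, 75/13, 2/3.
That gives 3 positive pivots.

(3, 0, 0)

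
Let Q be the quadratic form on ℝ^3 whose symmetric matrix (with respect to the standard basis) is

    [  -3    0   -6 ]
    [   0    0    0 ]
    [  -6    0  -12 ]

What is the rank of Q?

1

Row-reducing A symmetrically gives the diagonal entries -3, 0, 0.
So there are 1 negative, 2 zero pivots.
The rank is the number of nonzero pivots: 1.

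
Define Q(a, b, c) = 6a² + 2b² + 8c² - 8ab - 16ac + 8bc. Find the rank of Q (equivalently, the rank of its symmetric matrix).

The symmetric matrix is A = [[6, -4, -8], [-4, 2, 4], [-8, 4, 8]].
Applying the same elementary operations to the rows and columns of A produces a congruent diagonal matrix with entries 6, -2/3, 0.
So there are 1 positive, 1 negative, 1 zero pivots.
The rank is the number of nonzero pivots: 2.

2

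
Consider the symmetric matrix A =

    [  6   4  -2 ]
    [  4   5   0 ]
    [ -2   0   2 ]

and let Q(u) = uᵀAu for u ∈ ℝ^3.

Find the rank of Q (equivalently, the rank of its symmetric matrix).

Applying the same elementary operations to the rows and columns of A produces a congruent diagonal matrix with entries 6, 7/3, 4/7.
Counting signs: 3 positive.
The rank is the number of nonzero pivots: 3.

3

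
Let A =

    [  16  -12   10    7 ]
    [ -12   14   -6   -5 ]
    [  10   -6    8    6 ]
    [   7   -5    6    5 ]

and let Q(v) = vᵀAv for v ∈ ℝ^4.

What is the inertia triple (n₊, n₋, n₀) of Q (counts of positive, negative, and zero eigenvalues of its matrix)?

(4, 0, 0)

Applying the same elementary operations to the rows and columns of A produces a congruent diagonal matrix with entries 16, 5, 13/10, 1/13.
So there are 4 positive pivots.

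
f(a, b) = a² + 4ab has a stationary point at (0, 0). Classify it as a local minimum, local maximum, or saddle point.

saddle point

The Hessian at the origin is H = [[2, 4], [4, 0]].
det H = 2·0 − (4)² = -16 < 0, so H is indefinite.
Therefore the origin is a saddle point.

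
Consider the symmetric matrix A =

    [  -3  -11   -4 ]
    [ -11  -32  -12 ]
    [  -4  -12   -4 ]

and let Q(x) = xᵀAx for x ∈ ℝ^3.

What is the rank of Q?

3

Symmetric row and column elimination reduces A to a congruent diagonal form with pivots -3, 25/3, 12/25.
That gives 2 positive, 1 negative pivots.
The rank is the number of nonzero pivots: 3.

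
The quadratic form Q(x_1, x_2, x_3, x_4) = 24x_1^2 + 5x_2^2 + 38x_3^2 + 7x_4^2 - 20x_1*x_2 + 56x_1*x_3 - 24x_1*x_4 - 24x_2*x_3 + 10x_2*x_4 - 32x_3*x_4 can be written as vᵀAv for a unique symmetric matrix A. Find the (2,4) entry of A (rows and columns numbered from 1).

5

The coefficient of x_2·x_4 in Q is 10. For a symmetric A this equals A[2,4] + A[4,2] = 2·A[2,4].
So A[2,4] = 10/2 = 5.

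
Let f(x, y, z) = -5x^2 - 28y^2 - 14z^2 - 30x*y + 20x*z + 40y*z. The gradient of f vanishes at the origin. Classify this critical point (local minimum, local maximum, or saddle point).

The Hessian at the origin is H = [[-10, -30, 20], [-30, -56, 40], [20, 40, -28]].
Symmetric row and column elimination reduces H to a congruent diagonal form with pivots -10, 34, 4/17.
So there are 2 positive, 1 negative pivots.
H is indefinite, so the origin is a saddle point.

saddle point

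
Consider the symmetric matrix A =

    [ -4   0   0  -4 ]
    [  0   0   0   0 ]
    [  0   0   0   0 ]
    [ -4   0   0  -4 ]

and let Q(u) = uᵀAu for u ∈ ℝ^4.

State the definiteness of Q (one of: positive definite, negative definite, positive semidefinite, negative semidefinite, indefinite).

negative semidefinite

Row-reducing A symmetrically gives the diagonal entries -4, 0, 0, 0.
Counting signs: 1 negative, 3 zero.
Hence Q is negative semidefinite.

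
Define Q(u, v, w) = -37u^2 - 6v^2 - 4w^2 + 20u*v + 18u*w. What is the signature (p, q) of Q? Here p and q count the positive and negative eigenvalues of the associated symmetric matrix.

(0, 3)

The symmetric matrix is A = [[-37, 10, 9], [10, -6, 0], [9, 0, -4]].
Symmetric row and column elimination reduces A to a congruent diagonal form with pivots -37, -122/37, -1/61.
So there are 3 negative pivots.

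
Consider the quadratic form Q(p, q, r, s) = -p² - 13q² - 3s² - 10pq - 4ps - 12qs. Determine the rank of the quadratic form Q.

The associated matrix is A = [[-1, -5, 0, -2], [-5, -13, 0, -6], [0, 0, 0, 0], [-2, -6, 0, -3]].
Applying the same elementary operations to the rows and columns of A produces a congruent diagonal matrix with entries -1, 12, 0, -1/3.
So there are 1 positive, 2 negative, 1 zero pivots.
The rank is the number of nonzero pivots: 3.

3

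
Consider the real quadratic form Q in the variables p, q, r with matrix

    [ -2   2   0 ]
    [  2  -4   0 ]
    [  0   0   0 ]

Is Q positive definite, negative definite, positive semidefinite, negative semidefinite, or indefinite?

negative semidefinite

Applying the same elementary operations to the rows and columns of A produces a congruent diagonal matrix with entries -2, -2, 0.
That gives 2 negative, 1 zero pivots.
Hence Q is negative semidefinite.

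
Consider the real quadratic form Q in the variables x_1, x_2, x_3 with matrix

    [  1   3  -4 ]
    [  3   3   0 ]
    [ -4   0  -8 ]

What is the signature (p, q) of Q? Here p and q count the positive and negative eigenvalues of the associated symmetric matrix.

Congruent diagonalization of A (simultaneous row and column reduction) yields pivots 1, -6, 0.
So there are 1 positive, 1 negative, 1 zero pivots.

(1, 1)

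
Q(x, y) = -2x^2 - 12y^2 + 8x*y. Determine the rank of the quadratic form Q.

Write A = [[-2, 4], [4, -12]].
Applying the same elementary operations to the rows and columns of A produces a congruent diagonal matrix with entries -2, -4.
Counting signs: 2 negative.
The rank is the number of nonzero pivots: 2.

2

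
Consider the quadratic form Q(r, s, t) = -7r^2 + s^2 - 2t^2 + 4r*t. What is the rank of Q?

3

The associated matrix is A = [[-7, 0, 2], [0, 1, 0], [2, 0, -2]].
Symmetric row and column elimination reduces A to a congruent diagonal form with pivots -7, 1, -10/7.
So there are 1 positive, 2 negative pivots.
The rank is the number of nonzero pivots: 3.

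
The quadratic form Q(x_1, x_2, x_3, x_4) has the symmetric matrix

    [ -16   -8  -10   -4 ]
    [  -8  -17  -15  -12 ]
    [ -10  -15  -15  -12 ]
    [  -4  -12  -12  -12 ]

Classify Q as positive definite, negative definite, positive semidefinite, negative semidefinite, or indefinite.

negative definite

Leading principal minors: Δ_1 = -16, Δ_2 = 208, Δ_3 = -220, Δ_4 = 48.
The signs alternate starting with Δ_1 < 0, so by Sylvester's criterion Q is negative definite.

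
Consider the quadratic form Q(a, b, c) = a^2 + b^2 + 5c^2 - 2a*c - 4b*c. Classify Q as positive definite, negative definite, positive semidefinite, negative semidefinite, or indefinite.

The symmetric matrix is A = [[1, 0, -1], [0, 1, -2], [-1, -2, 5]].
Symmetric row and column elimination reduces A to a congruent diagonal form with pivots 1, 1, 0.
Counting signs: 2 positive, 1 zero.
Hence Q is positive semidefinite.

positive semidefinite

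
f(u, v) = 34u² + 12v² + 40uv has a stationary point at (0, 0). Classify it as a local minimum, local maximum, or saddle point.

The Hessian at the origin is H = [[68, 40], [40, 24]].
det H = 68·24 − (40)² = 32 > 0 and H[1,1] = 68 > 0, so H is positive definite.
Therefore the origin is a local minimum.

local minimum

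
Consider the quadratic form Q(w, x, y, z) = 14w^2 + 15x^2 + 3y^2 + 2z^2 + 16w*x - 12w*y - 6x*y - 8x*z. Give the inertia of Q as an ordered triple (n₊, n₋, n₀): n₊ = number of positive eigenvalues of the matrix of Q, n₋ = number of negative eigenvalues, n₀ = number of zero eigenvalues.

(4, 0, 0)

The associated matrix is A = [[14, 8, -6, 0], [8, 15, -3, -4], [-6, -3, 3, 0], [0, -4, 0, 2]].
Applying the same elementary operations to the rows and columns of A produces a congruent diagonal matrix with entries 14, 73/7, 30/73, 2/5.
Counting signs: 4 positive.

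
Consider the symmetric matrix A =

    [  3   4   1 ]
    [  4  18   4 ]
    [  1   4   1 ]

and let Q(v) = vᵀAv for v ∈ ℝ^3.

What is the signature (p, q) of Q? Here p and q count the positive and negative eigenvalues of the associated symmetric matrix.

(3, 0)

Congruent diagonalization of A (simultaneous row and column reduction) yields pivots 3, 38/3, 2/19.
Counting signs: 3 positive.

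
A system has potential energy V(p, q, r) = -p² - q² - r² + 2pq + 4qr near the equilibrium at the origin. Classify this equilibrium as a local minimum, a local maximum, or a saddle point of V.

The Hessian at the origin is H = [[-2, 2, 0], [2, -2, 4], [0, 4, -2]].
H is indefinite, so the origin is a saddle point.

saddle point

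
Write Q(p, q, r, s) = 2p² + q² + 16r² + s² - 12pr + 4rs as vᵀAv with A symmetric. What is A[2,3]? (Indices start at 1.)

0

The coefficient of q·r in Q is 0. For a symmetric A this equals A[2,3] + A[3,2] = 2·A[2,3].
So A[2,3] = 0/2 = 0.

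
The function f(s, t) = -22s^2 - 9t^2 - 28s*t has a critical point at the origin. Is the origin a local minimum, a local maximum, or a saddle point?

local maximum

The Hessian at the origin is H = [[-44, -28], [-28, -18]].
det H = -44·-18 − (-28)² = 8 > 0 and H[1,1] = -44 < 0, so H is negative definite.
Therefore the origin is a local maximum.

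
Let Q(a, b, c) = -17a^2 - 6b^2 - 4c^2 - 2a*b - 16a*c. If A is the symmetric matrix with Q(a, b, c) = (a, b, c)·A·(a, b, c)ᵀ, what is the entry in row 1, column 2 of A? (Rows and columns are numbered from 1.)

The coefficient of a·b in Q is -2. For a symmetric A this equals A[1,2] + A[2,1] = 2·A[1,2].
So A[1,2] = -2/2 = -1.

-1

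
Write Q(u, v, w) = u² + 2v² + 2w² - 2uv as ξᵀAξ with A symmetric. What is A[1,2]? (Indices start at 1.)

-1

The coefficient of u·v in Q is -2. For a symmetric A this equals A[1,2] + A[2,1] = 2·A[1,2].
So A[1,2] = -2/2 = -1.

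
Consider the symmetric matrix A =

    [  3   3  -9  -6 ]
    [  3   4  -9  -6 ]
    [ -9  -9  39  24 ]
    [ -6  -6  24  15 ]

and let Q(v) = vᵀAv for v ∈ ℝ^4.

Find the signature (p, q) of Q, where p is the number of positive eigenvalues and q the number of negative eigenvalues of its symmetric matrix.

Symmetric row and column elimination reduces A to a congruent diagonal form with pivots 3, 1, 12, 0.
So there are 3 positive, 1 zero pivots.

(3, 0)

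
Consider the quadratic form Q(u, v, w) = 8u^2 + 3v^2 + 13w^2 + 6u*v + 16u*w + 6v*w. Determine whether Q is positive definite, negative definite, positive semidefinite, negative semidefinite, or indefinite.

positive definite

Write A = [[8, 3, 8], [3, 3, 3], [8, 3, 13]].
Applying the same elementary operations to the rows and columns of A produces a congruent diagonal matrix with entries 8, 15/8, 5.
That gives 3 positive pivots.
Hence Q is positive definite.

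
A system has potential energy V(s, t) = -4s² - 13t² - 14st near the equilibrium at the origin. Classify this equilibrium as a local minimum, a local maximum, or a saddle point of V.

The Hessian at the origin is H = [[-8, -14], [-14, -26]].
det H = -8·-26 − (-14)² = 12 > 0 and H[1,1] = -8 < 0, so H is negative definite.
Therefore the origin is a local maximum.

local maximum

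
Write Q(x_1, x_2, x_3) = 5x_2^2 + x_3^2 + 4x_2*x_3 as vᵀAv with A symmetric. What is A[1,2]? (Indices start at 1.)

The coefficient of x_1·x_2 in Q is 0. For a symmetric A this equals A[1,2] + A[2,1] = 2·A[1,2].
So A[1,2] = 0/2 = 0.

0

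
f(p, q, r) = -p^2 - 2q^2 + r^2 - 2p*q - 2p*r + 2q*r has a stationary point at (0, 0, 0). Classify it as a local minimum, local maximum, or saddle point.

The Hessian at the origin is H = [[-2, -2, -2], [-2, -4, 2], [-2, 2, 2]].
Congruent diagonalization of H (simultaneous row and column reduction) yields pivots -2, -2, 12.
So there are 1 positive, 2 negative pivots.
H is indefinite, so the origin is a saddle point.

saddle point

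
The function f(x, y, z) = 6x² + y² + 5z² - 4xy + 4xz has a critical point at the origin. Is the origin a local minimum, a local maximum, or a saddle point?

The Hessian at the origin is H = [[12, -4, 4], [-4, 2, 0], [4, 0, 10]].
Congruent diagonalization of H (simultaneous row and column reduction) yields pivots 12, 2/3, 6.
So there are 3 positive pivots.
H is positive definite, so the origin is a strict local minimum.

local minimum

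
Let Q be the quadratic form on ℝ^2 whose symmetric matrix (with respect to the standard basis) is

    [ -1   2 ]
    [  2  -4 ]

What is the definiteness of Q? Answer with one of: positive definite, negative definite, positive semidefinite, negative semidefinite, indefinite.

Congruent diagonalization of A (simultaneous row and column reduction) yields pivots -1, 0.
Counting signs: 1 negative, 1 zero.
Hence Q is negative semidefinite.

negative semidefinite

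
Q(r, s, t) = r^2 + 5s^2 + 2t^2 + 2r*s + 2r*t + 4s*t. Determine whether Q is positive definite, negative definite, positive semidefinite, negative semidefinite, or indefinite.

positive definite

The symmetric matrix of Q is A = [[1, 1, 1], [1, 5, 2], [1, 2, 2]].
Leading principal minors: Δ_1 = 1, Δ_2 = 4, Δ_3 = 3.
All leading principal minors are positive, so by Sylvester's criterion Q is positive definite.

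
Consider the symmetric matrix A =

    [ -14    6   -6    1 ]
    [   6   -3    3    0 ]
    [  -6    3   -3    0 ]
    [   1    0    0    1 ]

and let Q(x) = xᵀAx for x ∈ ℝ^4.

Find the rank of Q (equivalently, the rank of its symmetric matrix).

3

Symmetric row and column elimination reduces A to a congruent diagonal form with pivots -14, -3/7, 0, 3/2.
Counting signs: 1 positive, 2 negative, 1 zero.
The rank is the number of nonzero pivots: 3.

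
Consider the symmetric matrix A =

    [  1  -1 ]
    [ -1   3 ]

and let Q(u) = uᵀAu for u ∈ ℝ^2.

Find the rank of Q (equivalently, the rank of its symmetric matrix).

Congruent diagonalization of A (simultaneous row and column reduction) yields pivots 1, 2.
Counting signs: 2 positive.
The rank is the number of nonzero pivots: 2.

2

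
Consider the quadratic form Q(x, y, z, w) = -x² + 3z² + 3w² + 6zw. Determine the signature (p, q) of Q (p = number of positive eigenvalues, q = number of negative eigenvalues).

(1, 1)

The symmetric matrix is A = [[-1, 0, 0, 0], [0, 0, 0, 0], [0, 0, 3, 3], [0, 0, 3, 3]].
Row-reducing A symmetrically gives the diagonal entries -1, 0, 3, 0.
Counting signs: 1 positive, 1 negative, 2 zero.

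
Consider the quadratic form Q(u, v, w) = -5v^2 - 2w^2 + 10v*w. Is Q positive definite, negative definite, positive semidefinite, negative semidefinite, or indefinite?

indefinite

Write A = [[0, 0, 0], [0, -5, 5], [0, 5, -2]].
Row-reducing A symmetrically gives the diagonal entries 0, -5, 3.
Counting signs: 1 positive, 1 negative, 1 zero.
Hence Q is indefinite.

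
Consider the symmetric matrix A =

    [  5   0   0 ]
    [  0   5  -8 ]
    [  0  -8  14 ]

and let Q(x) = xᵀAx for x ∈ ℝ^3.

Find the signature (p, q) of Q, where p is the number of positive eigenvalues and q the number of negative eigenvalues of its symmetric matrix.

(3, 0)

Row-reducing A symmetrically gives the diagonal entries 5, 5, 6/5.
So there are 3 positive pivots.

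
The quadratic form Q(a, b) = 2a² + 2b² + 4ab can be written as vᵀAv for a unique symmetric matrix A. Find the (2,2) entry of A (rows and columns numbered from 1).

The coefficient of b² in Q is 2, and that is exactly A[2,2].

2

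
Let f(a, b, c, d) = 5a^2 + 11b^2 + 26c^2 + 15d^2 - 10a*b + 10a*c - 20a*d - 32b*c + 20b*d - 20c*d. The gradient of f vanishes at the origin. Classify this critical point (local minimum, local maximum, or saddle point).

The Hessian at the origin is H = [[10, -10, 10, -20], [-10, 22, -32, 20], [10, -32, 52, -20], [-20, 20, -20, 30]].
An LDLᵀ factorisation of H has diagonal entries 10, 12, 5/3, -10.
So there are 3 positive, 1 negative pivots.
H is indefinite, so the origin is a saddle point.

saddle point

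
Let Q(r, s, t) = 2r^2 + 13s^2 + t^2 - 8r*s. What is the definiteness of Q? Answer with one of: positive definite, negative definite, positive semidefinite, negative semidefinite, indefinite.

The symmetric matrix is A = [[2, -4, 0], [-4, 13, 0], [0, 0, 1]].
Congruent diagonalization of A (simultaneous row and column reduction) yields pivots 2, 5, 1.
That gives 3 positive pivots.
Hence Q is positive definite.

positive definite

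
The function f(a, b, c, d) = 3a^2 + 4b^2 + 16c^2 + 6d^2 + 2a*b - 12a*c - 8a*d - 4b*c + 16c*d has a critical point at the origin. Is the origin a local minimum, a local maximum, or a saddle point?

local minimum

The Hessian at the origin is H = [[6, 2, -12, -8], [2, 8, -4, 0], [-12, -4, 32, 16], [-8, 0, 16, 12]].
Congruent diagonalization of H (simultaneous row and column reduction) yields pivots 6, 22/3, 8, 4/11.
So there are 4 positive pivots.
H is positive definite, so the origin is a strict local minimum.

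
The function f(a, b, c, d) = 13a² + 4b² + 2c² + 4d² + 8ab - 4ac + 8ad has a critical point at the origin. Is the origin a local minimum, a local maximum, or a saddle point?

local minimum

The Hessian at the origin is H = [[26, 8, -4, 8], [8, 8, 0, 0], [-4, 0, 4, 0], [8, 0, 0, 8]].
An LDLᵀ factorisation of H has diagonal entries 26, 72/13, 28/9, 24/7.
So there are 4 positive pivots.
H is positive definite, so the origin is a strict local minimum.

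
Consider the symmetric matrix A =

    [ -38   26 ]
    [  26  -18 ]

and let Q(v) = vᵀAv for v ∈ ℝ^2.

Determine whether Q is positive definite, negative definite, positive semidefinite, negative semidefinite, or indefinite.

Congruent diagonalization of A (simultaneous row and column reduction) yields pivots -38, -4/19.
Counting signs: 2 negative.
Hence Q is negative definite.

negative definite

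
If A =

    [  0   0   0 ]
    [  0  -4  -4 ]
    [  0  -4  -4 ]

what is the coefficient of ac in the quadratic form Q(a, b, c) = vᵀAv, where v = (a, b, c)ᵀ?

0

The coefficient of ac is A[1,3] + A[3,1] = 2·0 = 0.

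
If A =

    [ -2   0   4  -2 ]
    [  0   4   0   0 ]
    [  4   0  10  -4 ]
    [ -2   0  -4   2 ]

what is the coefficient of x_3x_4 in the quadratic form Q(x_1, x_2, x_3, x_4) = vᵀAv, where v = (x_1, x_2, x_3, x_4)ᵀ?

-8

The coefficient of x_3x_4 is A[3,4] + A[4,3] = 2·(-4) = -8.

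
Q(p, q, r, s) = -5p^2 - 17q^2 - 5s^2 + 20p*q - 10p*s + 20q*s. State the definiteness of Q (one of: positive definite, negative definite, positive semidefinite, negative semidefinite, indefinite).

indefinite

The symmetric matrix is A = [[-5, 10, 0, -5], [10, -17, 0, 10], [0, 0, 0, 0], [-5, 10, 0, -5]].
Row-reducing A symmetrically gives the diagonal entries -5, 3, 0, 0.
That gives 1 positive, 1 negative, 2 zero pivots.
Hence Q is indefinite.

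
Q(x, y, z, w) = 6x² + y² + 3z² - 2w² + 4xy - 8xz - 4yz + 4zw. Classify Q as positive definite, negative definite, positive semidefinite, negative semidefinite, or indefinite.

The symmetric matrix is A = [[6, 2, -4, 0], [2, 1, -2, 0], [-4, -2, 3, 2], [0, 0, 2, -2]].
Applying the same elementary operations to the rows and columns of A produces a congruent diagonal matrix with entries 6, 1/3, -1, 2.
That gives 3 positive, 1 negative pivots.
Hence Q is indefinite.

indefinite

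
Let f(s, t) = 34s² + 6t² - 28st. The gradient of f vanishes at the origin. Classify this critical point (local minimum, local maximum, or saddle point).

local minimum

The Hessian at the origin is H = [[68, -28], [-28, 12]].
det H = 68·12 − (-28)² = 32 > 0 and H[1,1] = 68 > 0, so H is positive definite.
Therefore the origin is a local minimum.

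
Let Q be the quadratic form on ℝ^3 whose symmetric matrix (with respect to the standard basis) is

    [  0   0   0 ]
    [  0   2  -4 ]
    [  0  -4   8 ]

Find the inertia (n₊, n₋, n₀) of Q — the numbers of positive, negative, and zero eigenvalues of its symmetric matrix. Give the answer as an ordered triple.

(1, 0, 2)

Row-reducing A symmetrically gives the diagonal entries 0, 2, 0.
Counting signs: 1 positive, 2 zero.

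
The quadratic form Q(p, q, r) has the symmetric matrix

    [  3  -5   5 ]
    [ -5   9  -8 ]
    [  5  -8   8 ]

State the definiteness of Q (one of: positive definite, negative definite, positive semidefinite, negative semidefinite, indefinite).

An LDLᵀ factorisation of A has diagonal entries 3, 2/3, -1/2.
Counting signs: 2 positive, 1 negative.
Hence Q is indefinite.

indefinite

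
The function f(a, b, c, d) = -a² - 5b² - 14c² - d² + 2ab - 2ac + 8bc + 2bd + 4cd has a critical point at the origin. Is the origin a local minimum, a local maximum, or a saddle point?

local maximum

The Hessian at the origin is H = [[-2, 2, -2, 0], [2, -10, 8, 2], [-2, 8, -28, 4], [0, 2, 4, -2]].
Congruent diagonalization of H (simultaneous row and column reduction) yields pivots -2, -8, -43/2, -4/43.
So there are 4 negative pivots.
H is negative definite, so the origin is a strict local maximum.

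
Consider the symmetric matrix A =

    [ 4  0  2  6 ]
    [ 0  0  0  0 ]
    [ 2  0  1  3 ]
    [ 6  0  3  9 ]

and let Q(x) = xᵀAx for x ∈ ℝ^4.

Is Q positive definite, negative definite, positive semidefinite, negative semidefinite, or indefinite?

positive semidefinite

Applying the same elementary operations to the rows and columns of A produces a congruent diagonal matrix with entries 4, 0, 0, 0.
Counting signs: 1 positive, 3 zero.
Hence Q is positive semidefinite.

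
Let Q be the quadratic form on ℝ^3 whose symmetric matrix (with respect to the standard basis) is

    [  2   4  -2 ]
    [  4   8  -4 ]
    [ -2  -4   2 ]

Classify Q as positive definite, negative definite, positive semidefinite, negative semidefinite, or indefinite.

Congruent diagonalization of A (simultaneous row and column reduction) yields pivots 2, 0, 0.
Counting signs: 1 positive, 2 zero.
Hence Q is positive semidefinite.

positive semidefinite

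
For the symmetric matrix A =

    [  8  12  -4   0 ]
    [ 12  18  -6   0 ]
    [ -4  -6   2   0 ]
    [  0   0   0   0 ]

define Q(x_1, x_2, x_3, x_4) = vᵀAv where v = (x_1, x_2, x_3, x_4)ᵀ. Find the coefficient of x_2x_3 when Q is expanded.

-12

The coefficient of x_2x_3 is A[2,3] + A[3,2] = 2·(-6) = -12.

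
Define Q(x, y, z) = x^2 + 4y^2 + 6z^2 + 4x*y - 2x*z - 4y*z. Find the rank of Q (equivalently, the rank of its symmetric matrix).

The symmetric matrix is A = [[1, 2, -1], [2, 4, -2], [-1, -2, 6]].
Symmetric row and column elimination reduces A to a congruent diagonal form with pivots 1, 0, 5.
Counting signs: 2 positive, 1 zero.
The rank is the number of nonzero pivots: 2.

2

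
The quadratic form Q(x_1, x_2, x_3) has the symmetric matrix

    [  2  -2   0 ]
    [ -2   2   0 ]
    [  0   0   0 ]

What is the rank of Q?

Symmetric row and column elimination reduces A to a congruent diagonal form with pivots 2, 0, 0.
That gives 1 positive, 2 zero pivots.
The rank is the number of nonzero pivots: 1.

1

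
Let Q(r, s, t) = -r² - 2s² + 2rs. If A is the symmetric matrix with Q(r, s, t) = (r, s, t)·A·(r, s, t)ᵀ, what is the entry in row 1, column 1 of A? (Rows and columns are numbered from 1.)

-1

The coefficient of r² in Q is -1, and that is exactly A[1,1].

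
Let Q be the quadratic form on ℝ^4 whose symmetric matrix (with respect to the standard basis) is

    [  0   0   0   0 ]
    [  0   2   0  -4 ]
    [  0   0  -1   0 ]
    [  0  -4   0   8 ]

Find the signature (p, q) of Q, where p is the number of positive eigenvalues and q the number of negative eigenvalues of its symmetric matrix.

(1, 1)

Applying the same elementary operations to the rows and columns of A produces a congruent diagonal matrix with entries 0, 2, -1, 0.
That gives 1 positive, 1 negative, 2 zero pivots.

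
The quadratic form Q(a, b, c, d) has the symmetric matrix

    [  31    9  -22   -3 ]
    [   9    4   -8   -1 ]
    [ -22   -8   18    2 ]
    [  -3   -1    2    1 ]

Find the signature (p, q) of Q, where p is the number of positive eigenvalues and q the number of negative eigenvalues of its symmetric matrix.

(4, 0)

Congruent diagonalization of A (simultaneous row and column reduction) yields pivots 31, 43/31, 22/43, 6/11.
That gives 4 positive pivots.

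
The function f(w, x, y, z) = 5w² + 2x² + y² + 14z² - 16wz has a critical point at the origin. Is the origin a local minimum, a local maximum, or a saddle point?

local minimum

The Hessian at the origin is H = [[10, 0, 0, -16], [0, 4, 0, 0], [0, 0, 2, 0], [-16, 0, 0, 28]].
Congruent diagonalization of H (simultaneous row and column reduction) yields pivots 10, 4, 2, 12/5.
So there are 4 positive pivots.
H is positive definite, so the origin is a strict local minimum.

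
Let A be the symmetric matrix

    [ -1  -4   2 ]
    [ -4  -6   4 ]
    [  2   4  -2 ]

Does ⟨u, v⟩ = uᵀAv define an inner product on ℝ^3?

Symmetric row and column elimination reduces A to a congruent diagonal form with pivots -1, 10, 2/5.
So there are 2 positive, 1 negative pivots.
Hence Q is indefinite.
⟨·,·⟩ is an inner product exactly when A is positive definite.

no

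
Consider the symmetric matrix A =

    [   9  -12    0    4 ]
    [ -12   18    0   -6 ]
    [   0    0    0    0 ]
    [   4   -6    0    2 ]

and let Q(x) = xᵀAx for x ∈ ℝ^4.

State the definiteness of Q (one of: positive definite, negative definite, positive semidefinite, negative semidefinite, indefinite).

positive semidefinite

Applying the same elementary operations to the rows and columns of A produces a congruent diagonal matrix with entries 9, 2, 0, 0.
So there are 2 positive, 2 zero pivots.
Hence Q is positive semidefinite.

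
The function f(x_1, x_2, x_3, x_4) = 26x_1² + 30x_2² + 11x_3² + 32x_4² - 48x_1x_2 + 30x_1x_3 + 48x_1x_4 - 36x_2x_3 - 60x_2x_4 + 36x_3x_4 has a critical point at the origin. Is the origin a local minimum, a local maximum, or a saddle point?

The Hessian at the origin is H = [[52, -48, 30, 48], [-48, 60, -36, -60], [30, -36, 22, 36], [48, -60, 36, 64]].
Row-reducing H symmetrically gives the diagonal entries 52, 204/13, 5/17, 4.
That gives 4 positive pivots.
H is positive definite, so the origin is a strict local minimum.

local minimum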